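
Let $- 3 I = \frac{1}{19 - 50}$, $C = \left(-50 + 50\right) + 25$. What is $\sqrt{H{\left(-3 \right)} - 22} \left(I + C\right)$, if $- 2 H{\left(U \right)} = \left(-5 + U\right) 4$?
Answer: $\frac{2326 i \sqrt{6}}{93} \approx 61.264 i$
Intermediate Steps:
$C = 25$ ($C = 0 + 25 = 25$)
$H{\left(U \right)} = 10 - 2 U$ ($H{\left(U \right)} = - \frac{\left(-5 + U\right) 4}{2} = - \frac{-20 + 4 U}{2} = 10 - 2 U$)
$I = \frac{1}{93}$ ($I = - \frac{1}{3 \left(19 - 50\right)} = - \frac{1}{3 \left(-31\right)} = \left(- \frac{1}{3}\right) \left(- \frac{1}{31}\right) = \frac{1}{93} \approx 0.010753$)
$\sqrt{H{\left(-3 \right)} - 22} \left(I + C\right) = \sqrt{\left(10 - -6\right) - 22} \left(\frac{1}{93} + 25\right) = \sqrt{\left(10 + 6\right) - 22} \cdot \frac{2326}{93} = \sqrt{16 - 22} \cdot \frac{2326}{93} = \sqrt{-6} \cdot \frac{2326}{93} = i \sqrt{6} \cdot \frac{2326}{93} = \frac{2326 i \sqrt{6}}{93}$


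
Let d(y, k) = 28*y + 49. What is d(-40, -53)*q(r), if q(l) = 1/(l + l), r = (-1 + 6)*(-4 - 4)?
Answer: 1071/80 ≈ 13.387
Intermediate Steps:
r = -40 (r = 5*(-8) = -40)
d(y, k) = 49 + 28*y
q(l) = 1/(2*l)
d(-40, -53)*q(r) = (49 + 28*(-40))*((½)/(-40)) = (49 - 1120)*((½)*(-1/40)) = -1071*(-1/80) = 1071/80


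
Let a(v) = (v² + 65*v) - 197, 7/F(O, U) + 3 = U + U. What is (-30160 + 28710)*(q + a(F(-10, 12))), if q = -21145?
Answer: 278228900/9 ≈ 3.0914e+7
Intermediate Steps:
F(O, U) = 7/(-3 + 2*U) (F(O, U) = 7/(-3 + (U + U)) = 7/(-3 + 2*U))
a(v) = -197 + v² + 65*v
(-30160 + 28710)*(q + a(F(-10, 12))) = (-30160 + 28710)*(-21145 + (-197 + (7/(-3 + 2*12))² + 65*(7/(-3 + 2*12)))) = -1450*(-21145 + (-197 + (7/(-3 + 24))² + 65*(7/(-3 + 24)))) = -1450*(-21145 + (-197 + (7/21)² + 65*(7/21))) = -1450*(-21145 + (-197 + (7*(1/21))² + 65*(7*(1/21)))) = -1450*(-21145 + (-197 + (⅓)² + 65*(⅓))) = -1450*(-21145 + (-197 + ⅑ + 65/3)) = -1450*(-21145 - 1577/9) = -1450*(-191882/9) = 278228900/9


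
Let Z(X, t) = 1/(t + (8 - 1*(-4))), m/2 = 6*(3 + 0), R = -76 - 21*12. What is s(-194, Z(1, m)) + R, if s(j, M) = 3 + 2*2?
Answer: -321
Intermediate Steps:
R = -328 (R = -76 - 252 = -328)
m = 36 (m = 2*(6*(3 + 0)) = 2*(6*3) = 2*18 = 36)
Z(X, t) = 1/(12 + t) (Z(X, t) = 1/(t + (8 + 4)) = 1/(t + 12) = 1/(12 + t))
s(j, M) = 7 (s(j, M) = 3 + 4 = 7)
s(-194, Z(1, m)) + R = 7 - 328 = -321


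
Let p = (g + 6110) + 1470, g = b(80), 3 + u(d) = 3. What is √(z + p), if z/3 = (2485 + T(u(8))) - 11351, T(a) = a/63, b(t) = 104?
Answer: 7*I*√386 ≈ 137.53*I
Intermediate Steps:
u(d) = 0 (u(d) = -3 + 3 = 0)
g = 104
T(a) = a/63 (T(a) = a*(1/63) = a/63)
p = 7684 (p = (104 + 6110) + 1470 = 6214 + 1470 = 7684)
z = -26598 (z = 3*((2485 + (1/63)*0) - 11351) = 3*((2485 + 0) - 11351) = 3*(2485 - 11351) = 3*(-8866) = -26598)
√(z + p) = √(-26598 + 7684) = √(-18914) = 7*I*√386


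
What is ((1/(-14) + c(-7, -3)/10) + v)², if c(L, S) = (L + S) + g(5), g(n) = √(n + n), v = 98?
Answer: 9207343/980 + 1357*√10/70 ≈ 9456.5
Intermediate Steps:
g(n) = √2*√n (g(n) = √(2*n) = √2*√n)
c(L, S) = L + S + √10 (c(L, S) = (L + S) + √2*√5 = (L + S) + √10 = L + S + √10)
((1/(-14) + c(-7, -3)/10) + v)² = ((1/(-14) + (-7 - 3 + √10)/10) + 98)² = ((1*(-1/14) + (-10 + √10)*(⅒)) + 98)² = ((-1/14 + (-1 + √10/10)) + 98)² = ((-15/14 + √10/10) + 98)² = (1357/14 + √10/10)²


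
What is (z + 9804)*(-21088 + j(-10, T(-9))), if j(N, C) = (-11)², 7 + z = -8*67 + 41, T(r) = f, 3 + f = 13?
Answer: -195035034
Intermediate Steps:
f = 10 (f = -3 + 13 = 10)
T(r) = 10
z = -502 (z = -7 + (-8*67 + 41) = -7 + (-536 + 41) = -7 - 495 = -502)
j(N, C) = 121
(z + 9804)*(-21088 + j(-10, T(-9))) = (-502 + 9804)*(-21088 + 121) = 9302*(-20967) = -195035034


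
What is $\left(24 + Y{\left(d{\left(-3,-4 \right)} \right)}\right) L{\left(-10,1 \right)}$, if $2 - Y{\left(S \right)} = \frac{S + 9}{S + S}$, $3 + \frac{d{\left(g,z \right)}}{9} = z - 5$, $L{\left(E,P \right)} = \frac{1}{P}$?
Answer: $\frac{613}{24} \approx 25.542$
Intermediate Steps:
$d{\left(g,z \right)} = -72 + 9 z$ ($d{\left(g,z \right)} = -27 + 9 \left(z - 5\right) = -27 + 9 \left(-5 + z\right) = -27 + \left(-45 + 9 z\right) = -72 + 9 z$)
$Y{\left(S \right)} = 2 - \frac{9 + S}{2 S}$ ($Y{\left(S \right)} = 2 - \frac{S + 9}{S + S} = 2 - \frac{9 + S}{2 S}$)
$\left(24 + Y{\left(d{\left(-3,-4 \right)} \right)}\right) L{\left(-10,1 \right)} = \frac{24 + \frac{3 \left(-3 + \left(-72 + 9 \left(-4\right)\right)\right)}{2 \left(-72 + 9 \left(-4\right)\right)}}{1} = \left(24 + \frac{3 \left(-3 - 108\right)}{2 \left(-72 - 36\right)}\right) 1 = \left(24 + \frac{3 \left(-3 - 108\right)}{2 \left(-108\right)}\right) 1 = \left(24 + \frac{3}{2} \left(- \frac{1}{108}\right) \left(-111\right)\right) 1 = \left(24 + \frac{37}{24}\right) 1 = \frac{613}{24} \cdot 1 = \frac{613}{24}$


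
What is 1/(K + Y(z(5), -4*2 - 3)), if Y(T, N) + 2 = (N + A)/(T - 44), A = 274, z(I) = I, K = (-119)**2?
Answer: 39/551938 ≈ 7.0660e-5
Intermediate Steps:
K = 14161
Y(T, N) = -2 + (274 + N)/(-44 + T) (Y(T, N) = -2 + (N + 274)/(T - 44) = -2 + (274 + N)/(-44 + T))
1/(K + Y(z(5), -4*2 - 3)) = 1/(14161 + (362 + (-4*2 - 3) - 2*5)/(-44 + 5)) = 1/(14161 + (362 + (-8 - 3) - 10)/(-39)) = 1/(14161 - (362 - 11 - 10)/39) = 1/(14161 - 1/39*341) = 1/(14161 - 341/39) = 1/(551938/39) = 39/551938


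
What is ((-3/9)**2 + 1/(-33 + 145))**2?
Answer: 14641/1016064 ≈ 0.014410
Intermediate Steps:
((-3/9)**2 + 1/(-33 + 145))**2 = ((-3*1/9)**2 + 1/112)**2 = ((-1/3)**2 + 1/112)**2 = (1/9 + 1/112)**2 = (121/1008)**2 = 14641/1016064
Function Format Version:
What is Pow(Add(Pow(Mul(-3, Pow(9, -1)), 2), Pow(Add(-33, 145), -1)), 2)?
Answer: Rational(14641, 1016064) ≈ 0.014410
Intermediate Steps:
Pow(Add(Pow(Mul(-3, Pow(9, -1)), 2), Pow(Add(-33, 145), -1)), 2) = Pow(Add(Pow(Mul(-3, Rational(1, 9)), 2), Pow(112, -1)), 2) = Pow(Add(Pow(Rational(-1, 3), 2), Rational(1, 112)), 2) = Pow(Add(Rational(1, 9), Rational(1, 112)), 2) = Pow(Rational(121, 1008), 2) = Rational(14641, 1016064)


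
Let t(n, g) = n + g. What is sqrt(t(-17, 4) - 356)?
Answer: 3*I*sqrt(41) ≈ 19.209*I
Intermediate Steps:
t(n, g) = g + n
sqrt(t(-17, 4) - 356) = sqrt((4 - 17) - 356) = sqrt(-13 - 356) = sqrt(-369) = 3*I*sqrt(41)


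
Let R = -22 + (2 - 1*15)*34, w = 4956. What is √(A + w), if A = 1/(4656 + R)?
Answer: √5443194886/1048 ≈ 70.399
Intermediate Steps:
R = -464 (R = -22 + (2 - 15)*34 = -22 - 13*34 = -22 - 442 = -464)
A = 1/4192 (A = 1/(4656 - 464) = 1/4192 ≈ 0.00023855)
√(A + w) = √(1/4192 + 4956) = √(20775553/4192) = √5443194886/1048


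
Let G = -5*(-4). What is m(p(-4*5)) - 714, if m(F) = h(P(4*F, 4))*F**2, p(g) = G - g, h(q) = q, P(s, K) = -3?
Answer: -5514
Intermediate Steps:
G = 20
p(g) = 20 - g
m(F) = -3*F**2
m(p(-4*5)) - 714 = -3*(20 - (-4)*5)**2 - 714 = -3*(20 - 1*(-20))**2 - 714 = -3*(20 + 20)**2 - 714 = -3*40**2 - 714 = -3*1600 - 714 = -4800 - 714 = -5514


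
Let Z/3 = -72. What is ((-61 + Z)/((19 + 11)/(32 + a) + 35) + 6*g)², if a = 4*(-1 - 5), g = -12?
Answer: 150503824/24025 ≈ 6264.5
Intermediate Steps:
Z = -216 (Z = 3*(-72) = -216)
a = -24 (a = 4*(-6) = -24)
((-61 + Z)/((19 + 11)/(32 + a) + 35) + 6*g)² = ((-61 - 216)/((19 + 11)/(32 - 24) + 35) + 6*(-12))² = (-277/(30/8 + 35) - 72)² = (-277/(30*(⅛) + 35) - 72)² = (-277/(15/4 + 35) - 72)² = (-277/155/4 - 72)² = (-277*4/155 - 72)² = (-1108/155 - 72)² = (-12268/155)² = 150503824/24025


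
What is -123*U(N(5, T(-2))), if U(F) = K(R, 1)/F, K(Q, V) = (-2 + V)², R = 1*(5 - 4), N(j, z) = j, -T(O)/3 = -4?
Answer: -123/5 ≈ -24.600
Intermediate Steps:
T(O) = 12 (T(O) = -3*(-4) = 12)
R = 1 (R = 1*1 = 1)
U(F) = 1/F (U(F) = (-2 + 1)²/F = (-1)²/F = 1/F)
-123*U(N(5, T(-2))) = -123/5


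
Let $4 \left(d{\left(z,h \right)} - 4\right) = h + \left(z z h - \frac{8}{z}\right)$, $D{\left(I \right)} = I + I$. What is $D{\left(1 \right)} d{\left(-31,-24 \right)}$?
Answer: $- \frac{357612}{31} \approx -11536.0$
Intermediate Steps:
$D{\left(I \right)} = 2 I$
$d{\left(z,h \right)} = 4 - \frac{2}{z} + \frac{h}{4} + \frac{h z^{2}}{4}$ ($d{\left(z,h \right)} = 4 + \frac{h + \left(z z h - \frac{8}{z}\right)}{4} = 4 + \frac{h + \left(z^{2} h - \frac{8}{z}\right)}{4} = 4 + \frac{h + \left(h z^{2} - \frac{8}{z}\right)}{4} = 4 + \frac{h + \left(- \frac{8}{z} + h z^{2}\right)}{4} = 4 + \frac{h - \frac{8}{z} + h z^{2}}{4} = 4 + \left(- \frac{2}{z} + \frac{h}{4} + \frac{h z^{2}}{4}\right) = 4 - \frac{2}{z} + \frac{h}{4} + \frac{h z^{2}}{4}$)
$D{\left(1 \right)} d{\left(-31,-24 \right)} = 2 \cdot 1 \frac{-8 - 31 \left(16 - 24 - 24 \left(-31\right)^{2}\right)}{4 \left(-31\right)} = 2 \cdot \frac{1}{4} \left(- \frac{1}{31}\right) \left(-8 - 31 \left(16 - 24 - 23064\right)\right) = 2 \cdot \frac{1}{4} \left(- \frac{1}{31}\right) \left(-8 - -715232\right) = 2 \cdot \frac{1}{4} \left(- \frac{1}{31}\right) \left(-8 + 715232\right) = 2 \cdot \frac{1}{4} \left(- \frac{1}{31}\right) 715224 = 2 \left(- \frac{178806}{31}\right) = - \frac{357612}{31}$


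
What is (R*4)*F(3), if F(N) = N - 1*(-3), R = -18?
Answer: -432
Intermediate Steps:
F(N) = 3 + N (F(N) = N + 3 = 3 + N)
(R*4)*F(3) = (-18*4)*(3 + 3) = -72*6 = -432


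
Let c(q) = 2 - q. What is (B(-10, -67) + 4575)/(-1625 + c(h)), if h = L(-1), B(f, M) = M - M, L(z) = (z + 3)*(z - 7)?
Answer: -4575/1607 ≈ -2.8469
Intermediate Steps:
L(z) = (-7 + z)*(3 + z) (L(z) = (3 + z)*(-7 + z) = (-7 + z)*(3 + z))
B(f, M) = 0
h = -16 (h = -21 + (-1)**2 - 4*(-1) = -21 + 1 + 4 = -16)
(B(-10, -67) + 4575)/(-1625 + c(h)) = (0 + 4575)/(-1625 + (2 - 1*(-16))) = 4575/(-1625 + (2 + 16)) = 4575/(-1625 + 18) = 4575/(-1607) = 4575*(-1/1607) = -4575/1607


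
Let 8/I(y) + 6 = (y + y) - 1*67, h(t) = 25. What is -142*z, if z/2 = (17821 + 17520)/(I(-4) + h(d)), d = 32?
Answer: -812984364/2017 ≈ -4.0307e+5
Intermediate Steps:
I(y) = 8/(-73 + 2*y) (I(y) = 8/(-6 + ((y + y) - 1*67)) = 8/(-6 + (2*y - 67)) = 8/(-6 + (-67 + 2*y)) = 8/(-73 + 2*y))
z = 5725242/2017 (z = 2*((17821 + 17520)/(8/(-73 + 2*(-4)) + 25)) = 2*(35341/(8/(-73 - 8) + 25)) = 2*(35341/(8/(-81) + 25)) = 2*(35341/(8*(-1/81) + 25)) = 2*(35341/(-8/81 + 25)) = 2*(35341/(2017/81)) = 2*(35341*(81/2017)) = 2*(2862621/2017) = 5725242/2017 ≈ 2838.5)
-142*z = -142*5725242/2017 = -812984364/2017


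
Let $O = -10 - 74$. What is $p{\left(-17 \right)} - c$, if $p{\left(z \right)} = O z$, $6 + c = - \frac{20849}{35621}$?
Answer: $\frac{51101363}{35621} \approx 1434.6$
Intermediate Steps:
$c = - \frac{234575}{35621}$ ($c = -6 - \frac{20849}{35621} = - \frac{234575}{35621} \approx -6.5853$)
$O = -84$ ($O = -10 - 74 = -84$)
$p{\left(z \right)} = - 84 z$
$p{\left(-17 \right)} - c = \left(-84\right) \left(-17\right) - - \frac{234575}{35621} = 1428 + \frac{234575}{35621} = \frac{51101363}{35621}$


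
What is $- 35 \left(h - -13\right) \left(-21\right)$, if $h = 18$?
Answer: $22785$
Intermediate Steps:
$- 35 \left(h - -13\right) \left(-21\right) = - 35 \left(18 - -13\right) \left(-21\right) = - 35 \left(18 + 13\right) \left(-21\right) = \left(-35\right) 31 \left(-21\right) = \left(-1085\right) \left(-21\right) = 22785$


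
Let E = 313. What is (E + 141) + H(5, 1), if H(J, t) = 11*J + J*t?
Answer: 514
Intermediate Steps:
(E + 141) + H(5, 1) = (313 + 141) + 5*(11 + 1) = 454 + 5*12 = 454 + 60 = 514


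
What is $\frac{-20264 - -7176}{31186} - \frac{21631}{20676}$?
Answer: $- \frac{472595927}{322400868} \approx -1.4659$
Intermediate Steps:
$\frac{-20264 - -7176}{31186} - \frac{21631}{20676} = \left(-20264 + 7176\right) \frac{1}{31186} - \frac{21631}{20676} = \left(-13088\right) \frac{1}{31186} - \frac{21631}{20676} = - \frac{6544}{15593} - \frac{21631}{20676} = - \frac{472595927}{322400868}$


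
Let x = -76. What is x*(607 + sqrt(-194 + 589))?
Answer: -46132 - 76*sqrt(395) ≈ -47643.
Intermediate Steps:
x*(607 + sqrt(-194 + 589)) = -76*(607 + sqrt(-194 + 589)) = -76*(607 + sqrt(395)) = -46132 - 76*sqrt(395)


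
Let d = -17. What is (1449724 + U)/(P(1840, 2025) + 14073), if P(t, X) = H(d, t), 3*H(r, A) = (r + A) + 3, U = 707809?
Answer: 6472599/44045 ≈ 146.95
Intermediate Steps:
H(r, A) = 1 + A/3 + r/3 (H(r, A) = ((r + A) + 3)/3 = ((A + r) + 3)/3 = (3 + A + r)/3 = 1 + A/3 + r/3)
P(t, X) = -14/3 + t/3 (P(t, X) = 1 + t/3 + (⅓)*(-17) = 1 + t/3 - 17/3 = -14/3 + t/3)
(1449724 + U)/(P(1840, 2025) + 14073) = (1449724 + 707809)/((-14/3 + (⅓)*1840) + 14073) = 2157533/((-14/3 + 1840/3) + 14073) = 2157533/(1826/3 + 14073) = 2157533/(44045/3) = 2157533*(3/44045) = 6472599/44045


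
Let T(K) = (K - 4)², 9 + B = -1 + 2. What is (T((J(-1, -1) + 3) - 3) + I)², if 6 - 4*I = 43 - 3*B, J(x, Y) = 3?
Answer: 3249/16 ≈ 203.06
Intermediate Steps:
B = -8 (B = -9 + (-1 + 2) = -9 + 1 = -8)
T(K) = (-4 + K)²
I = -61/4 (I = 3/2 - (43 - 3*(-8))/4 = 3/2 - (43 - (-24))/4 = 3/2 - (43 - 1*(-24))/4 = 3/2 - (43 + 24)/4 = 3/2 - ¼*67 = 3/2 - 67/4 = -61/4 ≈ -15.250)
(T((J(-1, -1) + 3) - 3) + I)² = ((-4 + ((3 + 3) - 3))² - 61/4)² = ((-4 + (6 - 3))² - 61/4)² = ((-4 + 3)² - 61/4)² = ((-1)² - 61/4)² = (1 - 61/4)² = (-57/4)² = 3249/16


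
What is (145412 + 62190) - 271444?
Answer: -63842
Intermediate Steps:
(145412 + 62190) - 271444 = 207602 - 271444 = -63842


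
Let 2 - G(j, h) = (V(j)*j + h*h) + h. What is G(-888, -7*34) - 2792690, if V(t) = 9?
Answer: -2841102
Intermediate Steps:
G(j, h) = 2 - h - h**2 - 9*j (G(j, h) = 2 - ((9*j + h*h) + h) = 2 - ((9*j + h**2) + h) = 2 - ((h**2 + 9*j) + h) = 2 - (h + h**2 + 9*j) = 2 + (-h - h**2 - 9*j) = 2 - h - h**2 - 9*j)
G(-888, -7*34) - 2792690 = (2 - (-7)*34 - (-7*34)**2 - 9*(-888)) - 2792690 = (2 - 1*(-238) - 1*(-238)**2 + 7992) - 2792690 = (2 + 238 - 1*56644 + 7992) - 2792690 = (2 + 238 - 56644 + 7992) - 2792690 = -48412 - 2792690 = -2841102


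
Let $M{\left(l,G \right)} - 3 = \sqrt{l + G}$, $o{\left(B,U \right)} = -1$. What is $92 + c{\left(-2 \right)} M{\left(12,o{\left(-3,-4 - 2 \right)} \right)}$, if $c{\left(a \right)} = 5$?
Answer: $107 + 5 \sqrt{11} \approx 123.58$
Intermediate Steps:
$M{\left(l,G \right)} = 3 + \sqrt{G + l}$ ($M{\left(l,G \right)} = 3 + \sqrt{l + G} = 3 + \sqrt{G + l}$)
$92 + c{\left(-2 \right)} M{\left(12,o{\left(-3,-4 - 2 \right)} \right)} = 92 + 5 \left(3 + \sqrt{-1 + 12}\right) = 92 + 5 \left(3 + \sqrt{11}\right) = 92 + \left(15 + 5 \sqrt{11}\right) = 107 + 5 \sqrt{11}$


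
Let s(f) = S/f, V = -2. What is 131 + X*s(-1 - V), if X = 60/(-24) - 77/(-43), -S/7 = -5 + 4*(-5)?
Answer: 591/86 ≈ 6.8721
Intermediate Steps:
S = 175 (S = -7*(-5 + 4*(-5)) = -7*(-5 - 20) = -7*(-25) = 175)
X = -61/86 (X = 60*(-1/24) - 77*(-1/43) = -5/2 + 77/43 = -61/86 ≈ -0.70930)
s(f) = 175/f
131 + X*s(-1 - V) = 131 - 10675/(86*(-1 - 1*(-2))) = 131 - 10675/(86*(-1 + 2)) = 131 - 10675/(86*1) = 131 - 10675/86 = 591/86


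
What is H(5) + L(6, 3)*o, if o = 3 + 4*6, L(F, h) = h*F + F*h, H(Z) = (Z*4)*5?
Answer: 1072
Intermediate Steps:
H(Z) = 20*Z (H(Z) = (4*Z)*5 = 20*Z)
L(F, h) = 2*F*h (L(F, h) = F*h + F*h = 2*F*h)
o = 27 (o = 3 + 24 = 27)
H(5) + L(6, 3)*o = 20*5 + (2*6*3)*27 = 100 + 36*27 = 100 + 972 = 1072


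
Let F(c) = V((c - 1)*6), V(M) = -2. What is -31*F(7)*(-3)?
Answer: -186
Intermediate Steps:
F(c) = -2
-31*F(7)*(-3) = -31*(-2)*(-3) = 62*(-3) = -186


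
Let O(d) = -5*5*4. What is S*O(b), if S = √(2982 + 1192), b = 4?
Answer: -100*√4174 ≈ -6460.6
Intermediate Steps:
S = √4174 ≈ 64.606
O(d) = -100 (O(d) = -25*4 = -100)
S*O(b) = √4174*(-100) = -100*√4174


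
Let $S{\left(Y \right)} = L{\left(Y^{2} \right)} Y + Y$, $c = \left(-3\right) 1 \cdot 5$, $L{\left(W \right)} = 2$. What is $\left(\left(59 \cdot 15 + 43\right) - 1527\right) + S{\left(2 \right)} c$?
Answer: $-689$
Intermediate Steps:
$c = -15$ ($c = \left(-3\right) 5 = -15$)
$S{\left(Y \right)} = 3 Y$ ($S{\left(Y \right)} = 2 Y + Y = 3 Y$)
$\left(\left(59 \cdot 15 + 43\right) - 1527\right) + S{\left(2 \right)} c = \left(\left(59 \cdot 15 + 43\right) - 1527\right) + 3 \cdot 2 \left(-15\right) = \left(\left(885 + 43\right) - 1527\right) + 6 \left(-15\right) = \left(928 - 1527\right) - 90 = -599 - 90 = -689$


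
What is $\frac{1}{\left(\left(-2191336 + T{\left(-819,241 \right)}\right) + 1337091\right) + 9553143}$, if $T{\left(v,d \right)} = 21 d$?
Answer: $\frac{1}{8703959} \approx 1.1489 \cdot 10^{-7}$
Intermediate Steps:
$\frac{1}{\left(\left(-2191336 + T{\left(-819,241 \right)}\right) + 1337091\right) + 9553143} = \frac{1}{\left(\left(-2191336 + 21 \cdot 241\right) + 1337091\right) + 9553143} = \frac{1}{\left(\left(-2191336 + 5061\right) + 1337091\right) + 9553143} = \frac{1}{\left(-2186275 + 1337091\right) + 9553143} = \frac{1}{-849184 + 9553143} = \frac{1}{8703959}$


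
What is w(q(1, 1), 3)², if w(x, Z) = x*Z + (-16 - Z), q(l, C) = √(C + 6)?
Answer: 424 - 114*√7 ≈ 122.38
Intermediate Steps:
q(l, C) = √(6 + C)
w(x, Z) = -16 - Z + Z*x (w(x, Z) = Z*x + (-16 - Z) = -16 - Z + Z*x)
w(q(1, 1), 3)² = (-16 - 1*3 + 3*√(6 + 1))² = (-16 - 3 + 3*√7)² = (-19 + 3*√7)²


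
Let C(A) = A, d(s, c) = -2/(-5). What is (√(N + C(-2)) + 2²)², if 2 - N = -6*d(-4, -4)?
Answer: 92/5 + 16*√15/5 ≈ 30.794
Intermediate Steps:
d(s, c) = ⅖ (d(s, c) = -2*(-⅕) = ⅖)
N = 22/5 (N = 2 - (-6)*2/5 = 2 - 1*(-12/5) = 2 + 12/5 = 22/5 ≈ 4.4000)
(√(N + C(-2)) + 2²)² = (√(22/5 - 2) + 2²)² = (√(12/5) + 4)² = (2*√15/5 + 4)² = (4 + 2*√15/5)²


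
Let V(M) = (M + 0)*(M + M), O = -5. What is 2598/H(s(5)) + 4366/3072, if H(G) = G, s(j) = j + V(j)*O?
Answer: -3455693/376320 ≈ -9.1829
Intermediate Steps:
V(M) = 2*M² (V(M) = M*(2*M) = 2*M²)
s(j) = j - 10*j² (s(j) = j + (2*j²)*(-5) = j - 10*j²)
2598/H(s(5)) + 4366/3072 = 2598/((5*(1 - 10*5))) + 4366/3072 = 2598/((5*(1 - 50))) + 4366*(1/3072) = 2598/((5*(-49))) + 2183/1536 = 2598/(-245) + 2183/1536 = 2598*(-1/245) + 2183/1536 = -2598/245 + 2183/1536 = -3455693/376320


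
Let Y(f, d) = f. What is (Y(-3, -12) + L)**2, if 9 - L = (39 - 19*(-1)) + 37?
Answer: 7921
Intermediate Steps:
L = -86 (L = 9 - ((39 - 19*(-1)) + 37) = 9 - ((39 + 19) + 37) = 9 - (58 + 37) = 9 - 1*95 = 9 - 95 = -86)
(Y(-3, -12) + L)**2 = (-3 - 86)**2 = (-89)**2 = 7921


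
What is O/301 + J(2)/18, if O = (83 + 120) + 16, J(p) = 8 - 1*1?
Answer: 6049/5418 ≈ 1.1165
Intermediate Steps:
J(p) = 7 (J(p) = 8 - 1 = 7)
O = 219 (O = 203 + 16 = 219)
O/301 + J(2)/18 = 219/301 + 7/18 = 6049/5418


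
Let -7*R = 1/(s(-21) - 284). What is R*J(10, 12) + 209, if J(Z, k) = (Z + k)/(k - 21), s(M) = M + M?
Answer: 2146210/10269 ≈ 209.00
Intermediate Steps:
s(M) = 2*M
R = 1/2282 (R = -1/(7*(2*(-21) - 284)) = -1/(7*(-42 - 284)) = -⅐/(-326) = -⅐*(-1/326) = 1/2282 ≈ 0.00043821)
J(Z, k) = (Z + k)/(-21 + k)
R*J(10, 12) + 209 = ((10 + 12)/(-21 + 12))/2282 + 209 = (22/(-9))/2282 + 209 = (-⅑*22)/2282 + 209 = (1/2282)*(-22/9) + 209 = -11/10269 + 209 = 2146210/10269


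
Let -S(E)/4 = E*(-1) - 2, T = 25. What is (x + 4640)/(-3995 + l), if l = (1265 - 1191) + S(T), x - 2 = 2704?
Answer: -7346/3813 ≈ -1.9266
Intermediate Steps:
x = 2706 (x = 2 + 2704 = 2706)
S(E) = 8 + 4*E (S(E) = -4*(E*(-1) - 2) = -4*(-E - 2) = -4*(-2 - E) = 8 + 4*E)
l = 182 (l = (1265 - 1191) + (8 + 4*25) = 74 + (8 + 100) = 74 + 108 = 182)
(x + 4640)/(-3995 + l) = (2706 + 4640)/(-3995 + 182) = 7346/(-3813) = 7346*(-1/3813) = -7346/3813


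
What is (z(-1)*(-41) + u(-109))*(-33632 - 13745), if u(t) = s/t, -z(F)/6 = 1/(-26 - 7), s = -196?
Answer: 29210074/109 ≈ 2.6798e+5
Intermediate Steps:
z(F) = 2/11 (z(F) = -6/(-26 - 7) = -6/(-33) = -6*(-1/33) = 2/11)
u(t) = -196/t
(z(-1)*(-41) + u(-109))*(-33632 - 13745) = ((2/11)*(-41) - 196/(-109))*(-33632 - 13745) = (-82/11 - 196*(-1/109))*(-47377) = (-82/11 + 196/109)*(-47377) = -6782/1199*(-47377) = 29210074/109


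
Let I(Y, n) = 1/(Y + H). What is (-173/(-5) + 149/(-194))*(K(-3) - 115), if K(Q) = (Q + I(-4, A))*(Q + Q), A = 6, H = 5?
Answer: -3380151/970 ≈ -3484.7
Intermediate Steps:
I(Y, n) = 1/(5 + Y) (I(Y, n) = 1/(Y + 5) = 1/(5 + Y))
K(Q) = 2*Q*(1 + Q) (K(Q) = (Q + 1/(5 - 4))*(Q + Q) = (Q + 1/1)*(2*Q) = (Q + 1)*(2*Q) = (1 + Q)*(2*Q) = 2*Q*(1 + Q))
(-173/(-5) + 149/(-194))*(K(-3) - 115) = (-173/(-5) + 149/(-194))*(2*(-3)*(1 - 3) - 115) = (-173*(-1/5) + 149*(-1/194))*(2*(-3)*(-2) - 115) = (173/5 - 149/194)*(12 - 115) = (32817/970)*(-103) = -3380151/970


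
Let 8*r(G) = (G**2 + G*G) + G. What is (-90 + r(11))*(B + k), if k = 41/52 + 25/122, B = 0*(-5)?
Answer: -1471517/25376 ≈ -57.989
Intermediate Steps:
B = 0
k = 3151/3172 (k = 41*(1/52) + 25*(1/122) = 41/52 + 25/122 = 3151/3172 ≈ 0.99338)
r(G) = G**2/4 + G/8 (r(G) = ((G**2 + G*G) + G)/8 = ((G**2 + G**2) + G)/8 = (2*G**2 + G)/8 = (G + 2*G**2)/8 = G**2/4 + G/8)
(-90 + r(11))*(B + k) = (-90 + (1/8)*11*(1 + 2*11))*(0 + 3151/3172) = (-90 + (1/8)*11*(1 + 22))*(3151/3172) = (-90 + (1/8)*11*23)*(3151/3172) = (-90 + 253/8)*(3151/3172) = -467/8*3151/3172 = -1471517/25376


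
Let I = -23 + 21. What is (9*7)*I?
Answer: -126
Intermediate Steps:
I = -2
(9*7)*I = (9*7)*(-2) = 63*(-2) = -126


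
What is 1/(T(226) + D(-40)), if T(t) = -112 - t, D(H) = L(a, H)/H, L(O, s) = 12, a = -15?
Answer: -10/3383 ≈ -0.0029560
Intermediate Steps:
D(H) = 12/H
1/(T(226) + D(-40)) = 1/((-112 - 1*226) + 12/(-40)) = 1/((-112 - 226) + 12*(-1/40)) = 1/(-338 - 3/10) = 1/(-3383/10) = -10/3383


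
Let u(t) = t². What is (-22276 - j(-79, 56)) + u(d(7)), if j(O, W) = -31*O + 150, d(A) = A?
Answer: -24826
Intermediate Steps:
j(O, W) = 150 - 31*O
(-22276 - j(-79, 56)) + u(d(7)) = (-22276 - (150 - 31*(-79))) + 7² = (-22276 - (150 + 2449)) + 49 = (-22276 - 1*2599) + 49 = (-22276 - 2599) + 49 = -24875 + 49 = -24826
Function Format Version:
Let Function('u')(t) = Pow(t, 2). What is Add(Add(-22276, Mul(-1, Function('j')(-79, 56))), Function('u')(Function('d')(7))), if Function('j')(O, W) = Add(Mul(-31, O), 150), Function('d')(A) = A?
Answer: -24826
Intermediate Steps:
Function('j')(O, W) = Add(150, Mul(-31, O))
Add(Add(-22276, Mul(-1, Function('j')(-79, 56))), Function('u')(Function('d')(7))) = Add(Add(-22276, Mul(-1, Add(150, Mul(-31, -79)))), Pow(7, 2)) = Add(Add(-22276, Mul(-1, Add(150, 2449))), 49) = Add(Add(-22276, Mul(-1, 2599)), 49) = Add(Add(-22276, -2599), 49) = Add(-24875, 49) = -24826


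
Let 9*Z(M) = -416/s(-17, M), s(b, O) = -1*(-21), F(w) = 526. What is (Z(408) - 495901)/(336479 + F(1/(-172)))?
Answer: -18745141/12738789 ≈ -1.4715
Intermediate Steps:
s(b, O) = 21
Z(M) = -416/189 (Z(M) = (-416/21)/9 = (-416*1/21)/9 = (⅑)*(-416/21) = -416/189)
(Z(408) - 495901)/(336479 + F(1/(-172))) = (-416/189 - 495901)/(336479 + 526) = -93725705/189/337005 = -93725705/189*1/337005 = -18745141/12738789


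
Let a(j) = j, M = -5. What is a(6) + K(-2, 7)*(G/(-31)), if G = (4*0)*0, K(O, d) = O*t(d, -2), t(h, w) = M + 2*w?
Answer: 6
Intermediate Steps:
t(h, w) = -5 + 2*w
K(O, d) = -9*O (K(O, d) = O*(-5 + 2*(-2)) = O*(-5 - 4) = O*(-9) = -9*O)
G = 0 (G = 0*0 = 0)
a(6) + K(-2, 7)*(G/(-31)) = 6 + (-9*(-2))*(0/(-31)) = 6 + 18*(0*(-1/31)) = 6 + 18*0 = 6 + 0 = 6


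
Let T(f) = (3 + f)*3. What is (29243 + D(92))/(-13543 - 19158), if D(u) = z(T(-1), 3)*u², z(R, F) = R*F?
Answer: -181595/32701 ≈ -5.5532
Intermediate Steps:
T(f) = 9 + 3*f
z(R, F) = F*R
D(u) = 18*u² (D(u) = (3*(9 + 3*(-1)))*u² = (3*(9 - 3))*u² = (3*6)*u² = 18*u²)
(29243 + D(92))/(-13543 - 19158) = (29243 + 18*92²)/(-13543 - 19158) = (29243 + 18*8464)/(-32701) = (29243 + 152352)*(-1/32701) = 181595*(-1/32701) = -181595/32701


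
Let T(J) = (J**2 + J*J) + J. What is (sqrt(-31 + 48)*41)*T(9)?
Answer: 7011*sqrt(17) ≈ 28907.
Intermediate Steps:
T(J) = J + 2*J**2 (T(J) = (J**2 + J**2) + J = 2*J**2 + J = J + 2*J**2)
(sqrt(-31 + 48)*41)*T(9) = (sqrt(-31 + 48)*41)*(9*(1 + 2*9)) = (sqrt(17)*41)*(9*(1 + 18)) = (41*sqrt(17))*(9*19) = (41*sqrt(17))*171 = 7011*sqrt(17)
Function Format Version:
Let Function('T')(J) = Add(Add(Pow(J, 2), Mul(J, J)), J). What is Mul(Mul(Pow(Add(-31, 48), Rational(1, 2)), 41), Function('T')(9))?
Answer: Mul(7011, Pow(17, Rational(1, 2))) ≈ 28907.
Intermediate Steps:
Function('T')(J) = Add(J, Mul(2, Pow(J, 2))) (Function('T')(J) = Add(Add(Pow(J, 2), Pow(J, 2)), J) = Add(Mul(2, Pow(J, 2)), J) = Add(J, Mul(2, Pow(J, 2))))
Mul(Mul(Pow(Add(-31, 48), Rational(1, 2)), 41), Function('T')(9)) = Mul(Mul(Pow(Add(-31, 48), Rational(1, 2)), 41), Mul(9, Add(1, Mul(2, 9)))) = Mul(Mul(Pow(17, Rational(1, 2)), 41), Mul(9, Add(1, 18))) = Mul(Mul(41, Pow(17, Rational(1, 2))), Mul(9, 19)) = Mul(Mul(41, Pow(17, Rational(1, 2))), 171) = Mul(7011, Pow(17, Rational(1, 2)))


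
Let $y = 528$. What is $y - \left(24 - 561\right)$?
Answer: $1065$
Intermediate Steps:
$y - \left(24 - 561\right) = 528 - \left(24 - 561\right) = 528 - -537 = 528 + 537 = 1065$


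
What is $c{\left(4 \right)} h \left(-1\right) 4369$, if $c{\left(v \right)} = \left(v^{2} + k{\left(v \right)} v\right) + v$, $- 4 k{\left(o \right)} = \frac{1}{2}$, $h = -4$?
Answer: $340782$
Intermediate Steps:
$k{\left(o \right)} = - \frac{1}{8}$ ($k{\left(o \right)} = - \frac{1}{4 \cdot 2} = \left(- \frac{1}{4}\right) \frac{1}{2} = - \frac{1}{8}$)
$c{\left(v \right)} = v^{2} + \frac{7 v}{8}$ ($c{\left(v \right)} = \left(v^{2} - \frac{v}{8}\right) + v = v^{2} + \frac{7 v}{8}$)
$c{\left(4 \right)} h \left(-1\right) 4369 = \frac{1}{8} \cdot 4 \left(7 + 8 \cdot 4\right) \left(-4\right) \left(-1\right) 4369 = \frac{1}{8} \cdot 4 \left(7 + 32\right) \left(-4\right) \left(-1\right) 4369 = \frac{1}{8} \cdot 4 \cdot 39 \left(-4\right) \left(-1\right) 4369 = \frac{39}{2} \left(-4\right) \left(-1\right) 4369 = \left(-78\right) \left(-1\right) 4369 = 78 \cdot 4369 = 340782$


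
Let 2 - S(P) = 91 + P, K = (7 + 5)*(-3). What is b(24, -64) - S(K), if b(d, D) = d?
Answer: 77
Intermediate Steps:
K = -36 (K = 12*(-3) = -36)
S(P) = -89 - P (S(P) = 2 - (91 + P) = 2 + (-91 - P) = -89 - P)
b(24, -64) - S(K) = 24 - (-89 - 1*(-36)) = 24 - (-89 + 36) = 24 - 1*(-53) = 24 + 53 = 77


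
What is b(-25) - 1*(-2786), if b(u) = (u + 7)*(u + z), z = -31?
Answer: 3794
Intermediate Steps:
b(u) = (-31 + u)*(7 + u) (b(u) = (u + 7)*(u - 31) = (7 + u)*(-31 + u) = (-31 + u)*(7 + u))
b(-25) - 1*(-2786) = (-217 + (-25)² - 24*(-25)) - 1*(-2786) = (-217 + 625 + 600) + 2786 = 1008 + 2786 = 3794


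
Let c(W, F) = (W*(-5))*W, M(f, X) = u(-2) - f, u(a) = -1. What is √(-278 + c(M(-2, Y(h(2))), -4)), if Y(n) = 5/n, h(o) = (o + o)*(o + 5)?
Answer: I*√283 ≈ 16.823*I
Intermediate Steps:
h(o) = 2*o*(5 + o) (h(o) = (2*o)*(5 + o) = 2*o*(5 + o))
M(f, X) = -1 - f
c(W, F) = -5*W² (c(W, F) = (-5*W)*W = -5*W²)
√(-278 + c(M(-2, Y(h(2))), -4)) = √(-278 - 5*(-1 - 1*(-2))²) = √(-278 - 5*(-1 + 2)²) = √(-278 - 5*1²) = √(-278 - 5*1) = √(-278 - 5) = √(-283) = I*√283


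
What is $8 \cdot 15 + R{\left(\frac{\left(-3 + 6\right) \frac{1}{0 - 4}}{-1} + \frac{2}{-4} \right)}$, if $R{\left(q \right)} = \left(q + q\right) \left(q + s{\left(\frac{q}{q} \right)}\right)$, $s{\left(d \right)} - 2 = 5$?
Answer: $\frac{989}{8} \approx 123.63$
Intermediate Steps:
$s{\left(d \right)} = 7$ ($s{\left(d \right)} = 2 + 5 = 7$)
$R{\left(q \right)} = 2 q \left(7 + q\right)$ ($R{\left(q \right)} = \left(q + q\right) \left(q + 7\right) = 2 q \left(7 + q\right)$)
$8 \cdot 15 + R{\left(\frac{\left(-3 + 6\right) \frac{1}{0 - 4}}{-1} + \frac{2}{-4} \right)} = 8 \cdot 15 + 2 \left(\frac{\left(-3 + 6\right) \frac{1}{0 - 4}}{-1} + \frac{2}{-4}\right) \left(7 + \left(\frac{\left(-3 + 6\right) \frac{1}{0 - 4}}{-1} + \frac{2}{-4}\right)\right) = 120 + 2 \left(\frac{3}{-4} \left(-1\right) + 2 \left(- \frac{1}{4}\right)\right) \left(7 + \left(\frac{3}{-4} \left(-1\right) + 2 \left(- \frac{1}{4}\right)\right)\right) = 120 + 2 \left(3 \left(- \frac{1}{4}\right) \left(-1\right) - \frac{1}{2}\right) \left(7 - \left(\frac{1}{2} - 3 \left(- \frac{1}{4}\right) \left(-1\right)\right)\right) = 120 + 2 \left(\left(- \frac{3}{4}\right) \left(-1\right) - \frac{1}{2}\right) \left(7 - - \frac{1}{4}\right) = 120 + 2 \left(\frac{3}{4} - \frac{1}{2}\right) \left(7 + \left(\frac{3}{4} - \frac{1}{2}\right)\right) = 120 + 2 \cdot \frac{1}{4} \left(7 + \frac{1}{4}\right) = 120 + 2 \cdot \frac{1}{4} \cdot \frac{29}{4} = 120 + \frac{29}{8} = \frac{989}{8}$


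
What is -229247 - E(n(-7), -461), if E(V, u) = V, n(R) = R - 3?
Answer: -229237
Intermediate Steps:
n(R) = -3 + R
-229247 - E(n(-7), -461) = -229247 - (-3 - 7) = -229247 - 1*(-10) = -229247 + 10 = -229237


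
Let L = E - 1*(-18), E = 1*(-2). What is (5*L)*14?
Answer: 1120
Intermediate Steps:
E = -2
L = 16 (L = -2 - 1*(-18) = -2 + 18 = 16)
(5*L)*14 = (5*16)*14 = 80*14 = 1120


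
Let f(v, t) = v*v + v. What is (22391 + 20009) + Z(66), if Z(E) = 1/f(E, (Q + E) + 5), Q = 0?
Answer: 187492801/4422 ≈ 42400.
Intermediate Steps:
f(v, t) = v + v² (f(v, t) = v² + v = v + v²)
Z(E) = 1/(E*(1 + E))
(22391 + 20009) + Z(66) = (22391 + 20009) + 1/(66*(1 + 66)) = 42400 + (1/66)/67 = 42400 + (1/66)*(1/67) = 42400 + 1/4422 = 187492801/4422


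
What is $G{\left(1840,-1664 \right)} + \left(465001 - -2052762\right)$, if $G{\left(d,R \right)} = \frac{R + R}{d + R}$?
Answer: $\frac{27695185}{11} \approx 2.5177 \cdot 10^{6}$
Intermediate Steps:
$G{\left(d,R \right)} = \frac{2 R}{R + d}$
$G{\left(1840,-1664 \right)} + \left(465001 - -2052762\right) = 2 \left(-1664\right) \frac{1}{-1664 + 1840} + \left(465001 - -2052762\right) = 2 \left(-1664\right) \frac{1}{176} + \left(465001 + 2052762\right) = 2 \left(-1664\right) \frac{1}{176} + 2517763 = - \frac{208}{11} + 2517763 = \frac{27695185}{11}$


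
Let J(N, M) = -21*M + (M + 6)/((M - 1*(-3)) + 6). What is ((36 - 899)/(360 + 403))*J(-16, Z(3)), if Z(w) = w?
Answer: 214887/3052 ≈ 70.409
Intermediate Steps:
J(N, M) = -21*M + (6 + M)/(9 + M) (J(N, M) = -21*M + (6 + M)/((M + 3) + 6) = -21*M + (6 + M)/((3 + M) + 6) = -21*M + (6 + M)/(9 + M))
((36 - 899)/(360 + 403))*J(-16, Z(3)) = ((36 - 899)/(360 + 403))*((6 - 188*3 - 21*3²)/(9 + 3)) = (-863/763)*((6 - 564 - 21*9)/12) = (-863*1/763)*((6 - 564 - 189)/12) = -863*(-747)/9156 = -863/763*(-249/4) = 214887/3052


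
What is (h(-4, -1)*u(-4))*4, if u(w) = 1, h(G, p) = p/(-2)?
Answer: 2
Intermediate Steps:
h(G, p) = -p/2 (h(G, p) = p*(-½) = -p/2)
(h(-4, -1)*u(-4))*4 = (-½*(-1)*1)*4 = ((½)*1)*4 = (½)*4 = 2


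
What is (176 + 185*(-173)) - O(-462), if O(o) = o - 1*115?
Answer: -31252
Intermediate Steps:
O(o) = -115 + o (O(o) = o - 115 = -115 + o)
(176 + 185*(-173)) - O(-462) = (176 + 185*(-173)) - (-115 - 462) = (176 - 32005) - 1*(-577) = -31829 + 577 = -31252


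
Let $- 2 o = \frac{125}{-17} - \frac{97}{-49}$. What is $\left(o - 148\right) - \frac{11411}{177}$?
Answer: $- \frac{30930505}{147441} \approx -209.78$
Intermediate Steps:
$o = \frac{2238}{833}$ ($o = - \frac{\frac{125}{-17} - \frac{97}{-49}}{2} = - \frac{125 \left(- \frac{1}{17}\right) - - \frac{97}{49}}{2} = - \frac{- \frac{125}{17} + \frac{97}{49}}{2} = \left(- \frac{1}{2}\right) \left(- \frac{4476}{833}\right) = \frac{2238}{833} \approx 2.6867$)
$\left(o - 148\right) - \frac{11411}{177} = \left(\frac{2238}{833} - 148\right) - \frac{11411}{177} = - \frac{121046}{833} + \left(-65 + \left(\frac{51}{59} - \frac{1}{3}\right)\right) = - \frac{121046}{833} + \left(-65 + \frac{94}{177}\right) = - \frac{121046}{833} - \frac{11411}{177} = - \frac{30930505}{147441}$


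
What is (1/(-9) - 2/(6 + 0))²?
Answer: 16/81 ≈ 0.19753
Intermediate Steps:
(1/(-9) - 2/(6 + 0))² = (1*(-⅑) - 2/6)² = (-⅑ - 2*⅙)² = (-⅑ - ⅓)² = (-4/9)² = 16/81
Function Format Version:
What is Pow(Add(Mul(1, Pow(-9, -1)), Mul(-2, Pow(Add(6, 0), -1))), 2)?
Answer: Rational(16, 81) ≈ 0.19753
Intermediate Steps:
Pow(Add(Mul(1, Pow(-9, -1)), Mul(-2, Pow(Add(6, 0), -1))), 2) = Pow(Add(Mul(1, Rational(-1, 9)), Mul(-2, Pow(6, -1))), 2) = Pow(Add(Rational(-1, 9), Mul(-2, Rational(1, 6))), 2) = Pow(Add(Rational(-1, 9), Rational(-1, 3)), 2) = Pow(Rational(-4, 9), 2) = Rational(16, 81)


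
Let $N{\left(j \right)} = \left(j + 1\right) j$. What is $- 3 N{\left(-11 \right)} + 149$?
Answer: $-181$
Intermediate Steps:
$N{\left(j \right)} = j \left(1 + j\right)$ ($N{\left(j \right)} = \left(1 + j\right) j = j \left(1 + j\right)$)
$- 3 N{\left(-11 \right)} + 149 = - 3 \left(- 11 \left(1 - 11\right)\right) + 149 = - 3 \left(\left(-11\right) \left(-10\right)\right) + 149 = \left(-3\right) 110 + 149 = -330 + 149 = -181$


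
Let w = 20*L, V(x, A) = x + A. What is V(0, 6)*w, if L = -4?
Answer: -480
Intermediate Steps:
V(x, A) = A + x
w = -80 (w = 20*(-4) = -80)
V(0, 6)*w = (6 + 0)*(-80) = 6*(-80) = -480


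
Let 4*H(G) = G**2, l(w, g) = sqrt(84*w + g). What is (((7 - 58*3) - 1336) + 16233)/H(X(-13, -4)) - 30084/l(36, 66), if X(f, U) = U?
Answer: 7365/2 - 5014*sqrt(3090)/515 ≈ 3141.3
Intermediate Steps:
l(w, g) = sqrt(g + 84*w)
H(G) = G**2/4
(((7 - 58*3) - 1336) + 16233)/H(X(-13, -4)) - 30084/l(36, 66) = (((7 - 58*3) - 1336) + 16233)/(((1/4)*(-4)**2)) - 30084/sqrt(66 + 84*36) = (((7 - 174) - 1336) + 16233)/(((1/4)*16)) - 30084/sqrt(66 + 3024) = ((-167 - 1336) + 16233)/4 - 30084*sqrt(3090)/3090 = (-1503 + 16233)*(1/4) - 5014*sqrt(3090)/515 = 14730*(1/4) - 5014*sqrt(3090)/515 = 7365/2 - 5014*sqrt(3090)/515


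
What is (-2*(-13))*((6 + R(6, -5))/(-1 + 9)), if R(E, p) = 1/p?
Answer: 377/20 ≈ 18.850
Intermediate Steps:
(-2*(-13))*((6 + R(6, -5))/(-1 + 9)) = (-2*(-13))*((6 + 1/(-5))/(-1 + 9)) = 26*((6 - ⅕)/8) = 26*((29/5)*(⅛)) = 26*(29/40) = 377/20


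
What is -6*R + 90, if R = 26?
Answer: -66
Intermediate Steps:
-6*R + 90 = -6*26 + 90 = -156 + 90 = -66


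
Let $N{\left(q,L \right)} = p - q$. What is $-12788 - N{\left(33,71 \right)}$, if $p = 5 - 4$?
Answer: $-12756$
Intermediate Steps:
$p = 1$ ($p = 5 - 4 = 1$)
$N{\left(q,L \right)} = 1 - q$
$-12788 - N{\left(33,71 \right)} = -12788 - \left(1 - 33\right) = -12788 - -32 = -12788 + 32 = -12756$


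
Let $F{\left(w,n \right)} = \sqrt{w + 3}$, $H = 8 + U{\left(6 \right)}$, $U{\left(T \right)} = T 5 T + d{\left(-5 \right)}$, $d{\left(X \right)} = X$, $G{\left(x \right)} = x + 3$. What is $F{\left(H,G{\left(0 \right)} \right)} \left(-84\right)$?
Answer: $- 84 \sqrt{186} \approx -1145.6$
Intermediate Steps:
$G{\left(x \right)} = 3 + x$
$U{\left(T \right)} = -5 + 5 T^{2}$ ($U{\left(T \right)} = T 5 T - 5 = 5 T^{2} - 5 = -5 + 5 T^{2}$)
$H = 183$ ($H = 8 - \left(5 - 5 \cdot 6^{2}\right) = 8 + \left(-5 + 5 \cdot 36\right) = 8 + \left(-5 + 180\right) = 8 + 175 = 183$)
$F{\left(w,n \right)} = \sqrt{3 + w}$
$F{\left(H,G{\left(0 \right)} \right)} \left(-84\right) = \sqrt{3 + 183} \left(-84\right) = \sqrt{186} \left(-84\right) = - 84 \sqrt{186}$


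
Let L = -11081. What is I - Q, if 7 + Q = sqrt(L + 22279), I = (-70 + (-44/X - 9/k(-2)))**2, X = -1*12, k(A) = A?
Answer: 137893/36 - sqrt(11198) ≈ 3724.5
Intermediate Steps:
X = -12
I = 137641/36 (I = (-70 + (-44/(-12) - 9/(-2)))**2 = (-70 + (-44*(-1/12) - 9*(-1/2)))**2 = (-70 + (11/3 + 9/2))**2 = (-70 + 49/6)**2 = (-371/6)**2 = 137641/36 ≈ 3823.4)
Q = -7 + sqrt(11198) (Q = -7 + sqrt(-11081 + 22279) = -7 + sqrt(11198) ≈ 98.821)
I - Q = 137641/36 - (-7 + sqrt(11198)) = 137641/36 + (7 - sqrt(11198)) = 137893/36 - sqrt(11198)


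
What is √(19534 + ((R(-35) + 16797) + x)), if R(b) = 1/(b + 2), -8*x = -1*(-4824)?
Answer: √38907759/33 ≈ 189.02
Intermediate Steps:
x = -603 (x = -(-1)*(-4824)/8 = -⅛*4824 = -603)
R(b) = 1/(2 + b)
√(19534 + ((R(-35) + 16797) + x)) = √(19534 + ((1/(2 - 35) + 16797) - 603)) = √(19534 + ((1/(-33) + 16797) - 603)) = √(19534 + ((-1/33 + 16797) - 603)) = √(19534 + (554300/33 - 603)) = √(19534 + 534401/33) = √(1179023/33) = √38907759/33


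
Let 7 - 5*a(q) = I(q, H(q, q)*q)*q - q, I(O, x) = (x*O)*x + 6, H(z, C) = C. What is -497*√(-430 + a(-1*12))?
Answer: -497*I*√14940335/5 ≈ -3.8421e+5*I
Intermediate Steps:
I(O, x) = 6 + O*x² (I(O, x) = (O*x)*x + 6 = O*x² + 6 = 6 + O*x²)
a(q) = 7/5 + q/5 - q*(6 + q⁵)/5 (a(q) = 7/5 - ((6 + q*(q*q)²)*q - q)/5 = 7/5 - ((6 + q*(q²)²)*q - q)/5 = 7/5 - ((6 + q*q⁴)*q - q)/5 = 7/5 - ((6 + q⁵)*q - q)/5 = 7/5 - (q*(6 + q⁵) - q)/5 = 7/5 - (-q + q*(6 + q⁵))/5 = 7/5 + (q/5 - q*(6 + q⁵)/5) = 7/5 + q/5 - q*(6 + q⁵)/5)
-497*√(-430 + a(-1*12)) = -497*√(-430 + (7/5 - (-1)*12 - (-1*12)⁶/5)) = -497*√(-430 + (7/5 - 1*(-12) - ⅕*(-12)⁶)) = -497*√(-430 + (7/5 + 12 - ⅕*2985984)) = -497*√(-430 + (7/5 + 12 - 2985984/5)) = -497*√(-430 - 2985917/5) = -497*I*√14940335/5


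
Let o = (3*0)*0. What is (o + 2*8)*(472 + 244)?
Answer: 11456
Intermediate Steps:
o = 0 (o = 0*0 = 0)
(o + 2*8)*(472 + 244) = (0 + 2*8)*(472 + 244) = (0 + 16)*716 = 16*716 = 11456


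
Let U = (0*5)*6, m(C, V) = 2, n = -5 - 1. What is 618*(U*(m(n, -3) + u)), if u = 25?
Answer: 0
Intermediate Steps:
n = -6
U = 0 (U = 0*6 = 0)
618*(U*(m(n, -3) + u)) = 618*(0*(2 + 25)) = 618*(0*27) = 618*0 = 0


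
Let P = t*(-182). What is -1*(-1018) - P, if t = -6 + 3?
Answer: 472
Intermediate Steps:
t = -3
P = 546 (P = -3*(-182) = 546)
-1*(-1018) - P = -1*(-1018) - 1*546 = 1018 - 546 = 472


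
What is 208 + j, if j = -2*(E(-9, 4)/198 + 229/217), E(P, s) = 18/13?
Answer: 6388520/31031 ≈ 205.88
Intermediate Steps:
E(P, s) = 18/13 (E(P, s) = 18*(1/13) = 18/13)
j = -65928/31031 (j = -2*((18/13)/198 + 229/217) = -2*((18/13)*(1/198) + 229*(1/217)) = -2*(1/143 + 229/217) = -2*32964/31031 = -65928/31031 ≈ -2.1246)
208 + j = 208 - 65928/31031 = 6388520/31031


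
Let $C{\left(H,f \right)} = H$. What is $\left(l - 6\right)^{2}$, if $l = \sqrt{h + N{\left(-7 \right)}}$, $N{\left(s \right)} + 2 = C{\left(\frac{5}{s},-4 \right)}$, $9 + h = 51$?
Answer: $\frac{527}{7} - \frac{60 \sqrt{77}}{7} \approx 0.071734$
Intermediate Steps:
$h = 42$ ($h = -9 + 51 = 42$)
$N{\left(s \right)} = -2 + \frac{5}{s}$
$l = \frac{5 \sqrt{77}}{7}$ ($l = \sqrt{42 - \left(2 - \frac{5}{-7}\right)} = \sqrt{42 + \left(-2 + 5 \left(- \frac{1}{7}\right)\right)} = \sqrt{42 - \frac{19}{7}} = \sqrt{\frac{275}{7}} = \frac{5 \sqrt{77}}{7} \approx 6.2678$)
$\left(l - 6\right)^{2} = \left(\frac{5 \sqrt{77}}{7} - 6\right)^{2} = \left(-6 + \frac{5 \sqrt{77}}{7}\right)^{2}$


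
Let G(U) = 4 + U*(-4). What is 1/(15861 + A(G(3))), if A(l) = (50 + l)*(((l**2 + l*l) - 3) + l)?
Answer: 1/20775 ≈ 4.8135e-5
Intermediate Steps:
G(U) = 4 - 4*U
A(l) = (50 + l)*(-3 + l + 2*l**2) (A(l) = (50 + l)*(((l**2 + l**2) - 3) + l) = (50 + l)*((2*l**2 - 3) + l) = (50 + l)*((-3 + 2*l**2) + l) = (50 + l)*(-3 + l + 2*l**2))
1/(15861 + A(G(3))) = 1/(15861 + (-150 + 2*(4 - 4*3)**3 + 47*(4 - 4*3) + 101*(4 - 4*3)**2)) = 1/(15861 + (-150 + 2*(4 - 12)**3 + 47*(4 - 12) + 101*(4 - 12)**2)) = 1/(15861 + (-150 + 2*(-8)**3 + 47*(-8) + 101*(-8)**2)) = 1/(15861 + (-150 + 2*(-512) - 376 + 101*64)) = 1/(15861 + (-150 - 1024 - 376 + 6464)) = 1/(15861 + 4914) = 1/20775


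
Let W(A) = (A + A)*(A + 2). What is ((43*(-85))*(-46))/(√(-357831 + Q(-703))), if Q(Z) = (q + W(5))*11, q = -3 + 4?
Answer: -16813*I*√14282/7141 ≈ -281.37*I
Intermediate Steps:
q = 1
W(A) = 2*A*(2 + A) (W(A) = (2*A)*(2 + A) = 2*A*(2 + A))
Q(Z) = 781 (Q(Z) = (1 + 2*5*(2 + 5))*11 = (1 + 2*5*7)*11 = (1 + 70)*11 = 71*11 = 781)
((43*(-85))*(-46))/(√(-357831 + Q(-703))) = ((43*(-85))*(-46))/(√(-357831 + 781)) = (-3655*(-46))/(√(-357050)) = 168130/((5*I*√14282)) = 168130*(-I*√14282/71410) = -16813*I*√14282/7141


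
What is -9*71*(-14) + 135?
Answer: 9081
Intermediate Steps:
-9*71*(-14) + 135 = -639*(-14) + 135 = 8946 + 135 = 9081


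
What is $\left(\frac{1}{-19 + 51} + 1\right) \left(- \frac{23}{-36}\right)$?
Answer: $\frac{253}{384} \approx 0.65885$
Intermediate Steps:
$\left(\frac{1}{-19 + 51} + 1\right) \left(- \frac{23}{-36}\right) = \left(\frac{1}{32} + 1\right) \left(\left(-23\right) \left(- \frac{1}{36}\right)\right) = \left(\frac{1}{32} + 1\right) \frac{23}{36} = \frac{33}{32} \cdot \frac{23}{36} = \frac{253}{384}$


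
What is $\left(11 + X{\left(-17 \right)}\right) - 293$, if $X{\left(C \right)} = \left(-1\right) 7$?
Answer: $-289$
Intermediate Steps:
$X{\left(C \right)} = -7$
$\left(11 + X{\left(-17 \right)}\right) - 293 = \left(11 - 7\right) - 293 = 4 - 293 = -289$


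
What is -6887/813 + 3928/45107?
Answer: -307458445/36671991 ≈ -8.3840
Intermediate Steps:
-6887/813 + 3928/45107 = -307458445/36671991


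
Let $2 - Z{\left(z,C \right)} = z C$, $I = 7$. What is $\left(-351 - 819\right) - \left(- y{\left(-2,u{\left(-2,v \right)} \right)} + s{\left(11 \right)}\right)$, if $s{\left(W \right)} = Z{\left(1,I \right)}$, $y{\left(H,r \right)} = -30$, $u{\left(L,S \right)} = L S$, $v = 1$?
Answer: $-1195$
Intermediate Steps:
$Z{\left(z,C \right)} = 2 - C z$ ($Z{\left(z,C \right)} = 2 - z C = 2 - C z$)
$s{\left(W \right)} = -5$ ($s{\left(W \right)} = 2 - 7 \cdot 1 = 2 - 7 = -5$)
$\left(-351 - 819\right) - \left(- y{\left(-2,u{\left(-2,v \right)} \right)} + s{\left(11 \right)}\right) = \left(-351 - 819\right) - 25 = \left(-351 - 819\right) + \left(-30 + 5\right) = -1170 - 25 = -1195$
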